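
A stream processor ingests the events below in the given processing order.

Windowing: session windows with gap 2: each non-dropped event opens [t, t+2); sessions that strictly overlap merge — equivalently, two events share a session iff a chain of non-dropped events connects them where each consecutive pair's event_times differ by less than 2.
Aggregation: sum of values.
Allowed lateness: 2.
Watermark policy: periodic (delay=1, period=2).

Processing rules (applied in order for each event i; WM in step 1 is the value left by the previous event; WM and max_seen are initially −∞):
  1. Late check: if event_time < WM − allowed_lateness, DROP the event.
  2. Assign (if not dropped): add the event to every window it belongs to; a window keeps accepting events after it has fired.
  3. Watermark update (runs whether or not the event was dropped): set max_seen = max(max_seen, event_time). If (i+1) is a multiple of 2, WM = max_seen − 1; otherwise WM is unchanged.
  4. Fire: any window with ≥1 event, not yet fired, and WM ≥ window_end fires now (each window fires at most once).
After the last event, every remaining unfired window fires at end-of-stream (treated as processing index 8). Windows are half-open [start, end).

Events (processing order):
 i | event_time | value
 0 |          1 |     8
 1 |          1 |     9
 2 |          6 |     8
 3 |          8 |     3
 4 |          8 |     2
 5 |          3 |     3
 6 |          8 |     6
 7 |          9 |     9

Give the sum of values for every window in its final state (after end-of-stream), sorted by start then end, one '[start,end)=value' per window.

[1,3)=17 [6,8)=8 [8,11)=20

i=0 t=1 v=8: → [1,3); WM=−∞
i=1 t=1 v=9: → [1,3); WM=0
i=2 t=6 v=8: → [6,8); WM=0
i=3 t=8 v=3: → [8,10); WM=7
i=4 t=8 v=2: → [8,10); WM=7
i=5 t=3 v=3: DROP (t<7-2); WM=7
i=6 t=8 v=6: → [8,10); WM=7
i=7 t=9 v=9: → [8,11); WM=8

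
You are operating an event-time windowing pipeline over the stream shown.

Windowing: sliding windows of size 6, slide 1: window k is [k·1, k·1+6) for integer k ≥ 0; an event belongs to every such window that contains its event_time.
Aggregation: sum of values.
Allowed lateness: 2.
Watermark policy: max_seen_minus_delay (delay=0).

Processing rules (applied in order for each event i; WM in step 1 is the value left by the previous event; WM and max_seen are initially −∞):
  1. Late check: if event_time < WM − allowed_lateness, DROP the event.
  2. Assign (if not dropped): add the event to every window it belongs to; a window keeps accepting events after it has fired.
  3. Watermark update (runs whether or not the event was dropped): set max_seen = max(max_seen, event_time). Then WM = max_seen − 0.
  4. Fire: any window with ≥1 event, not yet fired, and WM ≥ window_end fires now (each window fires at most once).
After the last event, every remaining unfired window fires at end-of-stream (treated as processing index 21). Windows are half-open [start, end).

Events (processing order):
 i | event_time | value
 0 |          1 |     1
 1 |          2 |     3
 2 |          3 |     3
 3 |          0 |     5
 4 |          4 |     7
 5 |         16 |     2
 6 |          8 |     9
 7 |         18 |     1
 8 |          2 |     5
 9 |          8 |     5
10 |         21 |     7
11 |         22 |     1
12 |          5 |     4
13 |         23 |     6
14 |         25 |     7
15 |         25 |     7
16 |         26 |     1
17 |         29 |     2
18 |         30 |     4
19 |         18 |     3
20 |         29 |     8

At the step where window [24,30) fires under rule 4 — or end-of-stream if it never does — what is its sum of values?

17

i=0 t=1 v=1: → [1,7),[0,6); WM=1
i=1 t=2 v=3: → [2,8),[1,7),[0,6); WM=2
i=2 t=3 v=3: → [3,9),[2,8),[1,7),[0,6); WM=3
i=3 t=0 v=5: DROP (t<3-2); WM=3
i=4 t=4 v=7: → [4,10),[3,9),[2,8),[1,7),[0,6); WM=4
i=5 t=16 v=2: → [16,22),[15,21),[14,20),[13,19),[12,18),[11,17); WM=16; [0,6) fires=14 [1,7) fires=14 [2,8) fires=13 [3,9) fires=10 [4,10) fires=7
i=6 t=8 v=9: DROP (t<16-2); WM=16
i=7 t=18 v=1: → [18,24),[17,23),[16,22),[15,21),[14,20),[13,19); WM=18; [11,17) fires=2 [12,18) fires=2
i=8 t=2 v=5: DROP (t<18-2); WM=18
i=9 t=8 v=5: DROP (t<18-2); WM=18
i=10 t=21 v=7: → [21,27),[20,26),[19,25),[18,24),[17,23),[16,22); WM=21; [13,19) fires=3 [14,20) fires=3 [15,21) fires=3
i=11 t=22 v=1: → [22,28),[21,27),[20,26),[19,25),[18,24),[17,23); WM=22; [16,22) fires=10
i=12 t=5 v=4: DROP (t<22-2); WM=22
i=13 t=23 v=6: → [23,29),[22,28),[21,27),[20,26),[19,25),[18,24); WM=23; [17,23) fires=9
i=14 t=25 v=7: → [25,31),[24,30),[23,29),[22,28),[21,27),[20,26); WM=25; [18,24) fires=15 [19,25) fires=14
i=15 t=25 v=7: → [25,31),[24,30),[23,29),[22,28),[21,27),[20,26); WM=25
i=16 t=26 v=1: → [26,32),[25,31),[24,30),[23,29),[22,28),[21,27); WM=26; [20,26) fires=28
i=17 t=29 v=2: → [29,35),[28,34),[27,33),[26,32),[25,31),[24,30); WM=29; [21,27) fires=29 [22,28) fires=22 [23,29) fires=21
i=18 t=30 v=4: → [30,36),[29,35),[28,34),[27,33),[26,32),[25,31); WM=30; [24,30) fires=17
i=19 t=18 v=3: DROP (t<30-2); WM=30
i=20 t=29 v=8: → [29,35),[28,34),[27,33),[26,32),[25,31),[24,30); WM=30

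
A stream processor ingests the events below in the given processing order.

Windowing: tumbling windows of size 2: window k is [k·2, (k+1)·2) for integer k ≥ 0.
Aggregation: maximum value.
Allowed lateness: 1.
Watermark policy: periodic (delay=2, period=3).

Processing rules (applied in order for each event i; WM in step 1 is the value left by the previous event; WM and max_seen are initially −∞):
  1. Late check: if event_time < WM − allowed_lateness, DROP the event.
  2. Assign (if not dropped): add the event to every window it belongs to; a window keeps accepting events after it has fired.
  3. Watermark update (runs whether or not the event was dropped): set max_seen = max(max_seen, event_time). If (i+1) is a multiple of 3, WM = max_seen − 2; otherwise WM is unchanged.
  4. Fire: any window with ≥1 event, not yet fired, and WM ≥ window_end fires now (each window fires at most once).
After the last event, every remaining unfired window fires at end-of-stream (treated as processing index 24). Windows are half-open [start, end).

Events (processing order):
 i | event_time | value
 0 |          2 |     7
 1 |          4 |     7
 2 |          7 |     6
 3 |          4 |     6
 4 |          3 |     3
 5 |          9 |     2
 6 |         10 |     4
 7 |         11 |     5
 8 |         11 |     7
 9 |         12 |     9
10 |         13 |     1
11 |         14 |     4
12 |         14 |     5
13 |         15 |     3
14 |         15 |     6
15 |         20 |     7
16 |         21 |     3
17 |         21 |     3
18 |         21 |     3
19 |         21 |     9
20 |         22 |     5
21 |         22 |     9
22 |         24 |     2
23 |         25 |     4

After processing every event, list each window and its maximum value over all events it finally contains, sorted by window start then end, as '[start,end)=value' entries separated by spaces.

i=0 t=2 v=7: → [2,4); WM=−∞
i=1 t=4 v=7: → [4,6); WM=−∞
i=2 t=7 v=6: → [6,8); WM=5; [2,4) fires=7
i=3 t=4 v=6: → [4,6); WM=5
i=4 t=3 v=3: DROP (t<5-1); WM=5
i=5 t=9 v=2: → [8,10); WM=7; [4,6) fires=7
i=6 t=10 v=4: → [10,12); WM=7
i=7 t=11 v=5: → [10,12); WM=7
i=8 t=11 v=7: → [10,12); WM=9; [6,8) fires=6
i=9 t=12 v=9: → [12,14); WM=9
i=10 t=13 v=1: → [12,14); WM=9
i=11 t=14 v=4: → [14,16); WM=12; [8,10) fires=2 [10,12) fires=7
i=12 t=14 v=5: → [14,16); WM=12
i=13 t=15 v=3: → [14,16); WM=12
i=14 t=15 v=6: → [14,16); WM=13
i=15 t=20 v=7: → [20,22); WM=13
i=16 t=21 v=3: → [20,22); WM=13
i=17 t=21 v=3: → [20,22); WM=19; [12,14) fires=9 [14,16) fires=6
i=18 t=21 v=3: → [20,22); WM=19
i=19 t=21 v=9: → [20,22); WM=19
i=20 t=22 v=5: → [22,24); WM=20
i=21 t=22 v=9: → [22,24); WM=20
i=22 t=24 v=2: → [24,26); WM=20
i=23 t=25 v=4: → [24,26); WM=23; [20,22) fires=9

[2,4)=7 [4,6)=7 [6,8)=6 [8,10)=2 [10,12)=7 [12,14)=9 [14,16)=6 [20,22)=9 [22,24)=9 [24,26)=4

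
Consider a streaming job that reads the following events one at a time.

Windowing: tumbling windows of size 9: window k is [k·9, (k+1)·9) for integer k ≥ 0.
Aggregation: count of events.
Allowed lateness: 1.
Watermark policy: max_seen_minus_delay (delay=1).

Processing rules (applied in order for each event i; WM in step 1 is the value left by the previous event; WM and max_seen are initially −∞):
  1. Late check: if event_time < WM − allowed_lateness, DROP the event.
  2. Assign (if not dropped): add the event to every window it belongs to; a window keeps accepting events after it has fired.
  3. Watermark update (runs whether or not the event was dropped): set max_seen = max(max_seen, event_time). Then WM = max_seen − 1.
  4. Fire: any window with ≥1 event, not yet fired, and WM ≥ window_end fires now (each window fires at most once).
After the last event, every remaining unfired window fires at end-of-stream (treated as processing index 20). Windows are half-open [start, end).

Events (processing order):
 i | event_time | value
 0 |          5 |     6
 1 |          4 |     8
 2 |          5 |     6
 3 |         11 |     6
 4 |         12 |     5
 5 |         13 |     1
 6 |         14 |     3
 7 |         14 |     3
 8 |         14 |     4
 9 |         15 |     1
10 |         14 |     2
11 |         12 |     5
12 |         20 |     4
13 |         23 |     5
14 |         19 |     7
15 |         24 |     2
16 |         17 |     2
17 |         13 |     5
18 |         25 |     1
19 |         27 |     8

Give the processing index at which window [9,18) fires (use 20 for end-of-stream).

i=0 t=5 v=6: → [0,9); WM=4
i=1 t=4 v=8: → [0,9); WM=4
i=2 t=5 v=6: → [0,9); WM=4
i=3 t=11 v=6: → [9,18); WM=10; [0,9) fires=3
i=4 t=12 v=5: → [9,18); WM=11
i=5 t=13 v=1: → [9,18); WM=12
i=6 t=14 v=3: → [9,18); WM=13
i=7 t=14 v=3: → [9,18); WM=13
i=8 t=14 v=4: → [9,18); WM=13
i=9 t=15 v=1: → [9,18); WM=14
i=10 t=14 v=2: → [9,18); WM=14
i=11 t=12 v=5: DROP (t<14-1); WM=14
i=12 t=20 v=4: → [18,27); WM=19; [9,18) fires=8
i=13 t=23 v=5: → [18,27); WM=22
i=14 t=19 v=7: DROP (t<22-1); WM=22
i=15 t=24 v=2: → [18,27); WM=23
i=16 t=17 v=2: DROP (t<23-1); WM=23
i=17 t=13 v=5: DROP (t<23-1); WM=23
i=18 t=25 v=1: → [18,27); WM=24
i=19 t=27 v=8: → [27,36); WM=26

12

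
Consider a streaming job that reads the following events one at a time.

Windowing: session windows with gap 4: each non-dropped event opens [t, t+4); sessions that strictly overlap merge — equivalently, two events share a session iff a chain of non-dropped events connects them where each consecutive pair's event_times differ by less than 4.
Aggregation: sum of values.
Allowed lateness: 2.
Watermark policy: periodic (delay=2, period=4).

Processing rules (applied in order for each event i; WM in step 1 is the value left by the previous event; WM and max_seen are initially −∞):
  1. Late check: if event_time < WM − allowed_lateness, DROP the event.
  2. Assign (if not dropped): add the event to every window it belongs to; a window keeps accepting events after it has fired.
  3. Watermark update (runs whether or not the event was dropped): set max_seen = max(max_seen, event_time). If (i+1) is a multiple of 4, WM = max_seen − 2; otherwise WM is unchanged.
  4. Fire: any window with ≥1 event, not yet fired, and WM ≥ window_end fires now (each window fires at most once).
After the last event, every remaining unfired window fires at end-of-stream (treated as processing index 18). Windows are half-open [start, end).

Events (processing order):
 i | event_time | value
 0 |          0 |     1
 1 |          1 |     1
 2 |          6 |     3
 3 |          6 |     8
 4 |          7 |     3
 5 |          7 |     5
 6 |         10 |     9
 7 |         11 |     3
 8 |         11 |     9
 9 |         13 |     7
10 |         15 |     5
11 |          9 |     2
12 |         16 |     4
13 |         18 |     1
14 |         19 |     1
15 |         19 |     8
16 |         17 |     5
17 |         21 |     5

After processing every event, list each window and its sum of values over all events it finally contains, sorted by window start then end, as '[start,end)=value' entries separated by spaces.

[0,5)=2 [6,25)=78

i=0 t=0 v=1: → [0,4); WM=−∞
i=1 t=1 v=1: → [0,5); WM=−∞
i=2 t=6 v=3: → [6,10); WM=−∞
i=3 t=6 v=8: → [6,10); WM=4
i=4 t=7 v=3: → [6,11); WM=4
i=5 t=7 v=5: → [6,11); WM=4
i=6 t=10 v=9: → [6,14); WM=4
i=7 t=11 v=3: → [6,15); WM=9
i=8 t=11 v=9: → [6,15); WM=9
i=9 t=13 v=7: → [6,17); WM=9
i=10 t=15 v=5: → [6,19); WM=9
i=11 t=9 v=2: → [6,19); WM=13
i=12 t=16 v=4: → [6,20); WM=13
i=13 t=18 v=1: → [6,22); WM=13
i=14 t=19 v=1: → [6,23); WM=13
i=15 t=19 v=8: → [6,23); WM=17
i=16 t=17 v=5: → [6,23); WM=17
i=17 t=21 v=5: → [6,25); WM=17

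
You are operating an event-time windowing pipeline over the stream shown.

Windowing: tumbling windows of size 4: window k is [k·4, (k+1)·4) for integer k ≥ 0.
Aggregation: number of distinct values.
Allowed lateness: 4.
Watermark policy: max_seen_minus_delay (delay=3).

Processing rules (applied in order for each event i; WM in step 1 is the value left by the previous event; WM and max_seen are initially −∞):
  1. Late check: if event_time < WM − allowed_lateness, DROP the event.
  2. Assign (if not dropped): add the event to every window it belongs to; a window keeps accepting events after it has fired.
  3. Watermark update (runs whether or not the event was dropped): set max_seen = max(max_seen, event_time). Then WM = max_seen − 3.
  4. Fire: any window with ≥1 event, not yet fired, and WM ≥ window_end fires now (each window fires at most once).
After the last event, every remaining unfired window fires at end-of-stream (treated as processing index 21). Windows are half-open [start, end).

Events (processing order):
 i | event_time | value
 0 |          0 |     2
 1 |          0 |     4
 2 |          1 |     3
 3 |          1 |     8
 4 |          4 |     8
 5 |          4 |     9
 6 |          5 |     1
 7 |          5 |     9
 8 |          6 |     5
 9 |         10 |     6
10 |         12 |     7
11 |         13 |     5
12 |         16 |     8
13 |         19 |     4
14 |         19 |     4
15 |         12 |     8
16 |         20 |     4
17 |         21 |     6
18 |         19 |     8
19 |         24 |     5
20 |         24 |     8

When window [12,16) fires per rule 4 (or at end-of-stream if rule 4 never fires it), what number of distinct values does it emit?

2

i=0 t=0 v=2: → [0,4); WM=-3
i=1 t=0 v=4: → [0,4); WM=-3
i=2 t=1 v=3: → [0,4); WM=-2
i=3 t=1 v=8: → [0,4); WM=-2
i=4 t=4 v=8: → [4,8); WM=1
i=5 t=4 v=9: → [4,8); WM=1
i=6 t=5 v=1: → [4,8); WM=2
i=7 t=5 v=9: → [4,8); WM=2
i=8 t=6 v=5: → [4,8); WM=3
i=9 t=10 v=6: → [8,12); WM=7; [0,4) fires=4
i=10 t=12 v=7: → [12,16); WM=9; [4,8) fires=4
i=11 t=13 v=5: → [12,16); WM=10
i=12 t=16 v=8: → [16,20); WM=13; [8,12) fires=1
i=13 t=19 v=4: → [16,20); WM=16; [12,16) fires=2
i=14 t=19 v=4: → [16,20); WM=16
i=15 t=12 v=8: → [12,16); WM=16
i=16 t=20 v=4: → [20,24); WM=17
i=17 t=21 v=6: → [20,24); WM=18
i=18 t=19 v=8: → [16,20); WM=18
i=19 t=24 v=5: → [24,28); WM=21; [16,20) fires=2
i=20 t=24 v=8: → [24,28); WM=21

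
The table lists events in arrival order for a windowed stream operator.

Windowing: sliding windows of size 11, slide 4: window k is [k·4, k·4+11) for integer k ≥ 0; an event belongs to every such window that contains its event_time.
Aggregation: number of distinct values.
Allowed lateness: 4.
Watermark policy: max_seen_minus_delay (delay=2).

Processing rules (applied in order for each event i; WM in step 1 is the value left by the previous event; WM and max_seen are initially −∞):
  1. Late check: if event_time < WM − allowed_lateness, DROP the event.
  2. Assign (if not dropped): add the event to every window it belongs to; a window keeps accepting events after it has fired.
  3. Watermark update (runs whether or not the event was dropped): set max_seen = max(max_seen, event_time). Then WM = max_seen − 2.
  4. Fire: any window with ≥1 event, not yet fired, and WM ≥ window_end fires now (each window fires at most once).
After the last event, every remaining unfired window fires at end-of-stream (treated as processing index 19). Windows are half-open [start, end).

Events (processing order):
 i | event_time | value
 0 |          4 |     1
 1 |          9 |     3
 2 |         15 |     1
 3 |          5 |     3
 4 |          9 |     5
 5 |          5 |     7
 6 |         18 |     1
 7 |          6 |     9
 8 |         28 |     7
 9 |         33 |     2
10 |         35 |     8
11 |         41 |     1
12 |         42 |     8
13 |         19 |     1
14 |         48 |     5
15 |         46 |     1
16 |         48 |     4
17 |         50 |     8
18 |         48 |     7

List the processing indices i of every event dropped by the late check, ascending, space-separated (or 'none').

3 5 7 13

i=0 t=4 v=1: → [4,15),[0,11); WM=2
i=1 t=9 v=3: → [8,19),[4,15),[0,11); WM=7
i=2 t=15 v=1: → [12,23),[8,19); WM=13; [0,11) fires=2
i=3 t=5 v=3: DROP (t<13-4); WM=13
i=4 t=9 v=5: → [8,19),[4,15),[0,11); WM=13
i=5 t=5 v=7: DROP (t<13-4); WM=13
i=6 t=18 v=1: → [16,27),[12,23),[8,19); WM=16; [4,15) fires=3
i=7 t=6 v=9: DROP (t<16-4); WM=16
i=8 t=28 v=7: → [28,39),[24,35),[20,31); WM=26; [8,19) fires=3 [12,23) fires=1
i=9 t=33 v=2: → [32,43),[28,39),[24,35); WM=31; [16,27) fires=1 [20,31) fires=1
i=10 t=35 v=8: → [32,43),[28,39); WM=33
i=11 t=41 v=1: → [40,51),[36,47),[32,43); WM=39; [24,35) fires=2 [28,39) fires=3
i=12 t=42 v=8: → [40,51),[36,47),[32,43); WM=40
i=13 t=19 v=1: DROP (t<40-4); WM=40
i=14 t=48 v=5: → [48,59),[44,55),[40,51); WM=46; [32,43) fires=3
i=15 t=46 v=1: → [44,55),[40,51),[36,47); WM=46
i=16 t=48 v=4: → [48,59),[44,55),[40,51); WM=46
i=17 t=50 v=8: → [48,59),[44,55),[40,51); WM=48; [36,47) fires=2
i=18 t=48 v=7: → [48,59),[44,55),[40,51); WM=48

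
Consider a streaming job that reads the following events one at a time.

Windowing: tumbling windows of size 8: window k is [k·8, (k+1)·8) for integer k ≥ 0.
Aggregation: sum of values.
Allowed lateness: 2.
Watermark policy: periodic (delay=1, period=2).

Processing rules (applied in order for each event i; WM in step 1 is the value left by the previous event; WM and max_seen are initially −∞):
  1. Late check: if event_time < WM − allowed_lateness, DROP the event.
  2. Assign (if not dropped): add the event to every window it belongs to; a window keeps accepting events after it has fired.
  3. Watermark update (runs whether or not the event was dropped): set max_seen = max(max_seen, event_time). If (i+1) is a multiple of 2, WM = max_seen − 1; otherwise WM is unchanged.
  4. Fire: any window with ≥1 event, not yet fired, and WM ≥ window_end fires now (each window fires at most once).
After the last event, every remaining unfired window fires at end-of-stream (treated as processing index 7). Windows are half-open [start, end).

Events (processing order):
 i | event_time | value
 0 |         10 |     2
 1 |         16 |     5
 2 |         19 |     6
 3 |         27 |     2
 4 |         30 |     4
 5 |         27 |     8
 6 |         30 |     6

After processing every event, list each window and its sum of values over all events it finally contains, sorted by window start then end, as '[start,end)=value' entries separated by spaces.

i=0 t=10 v=2: → [8,16); WM=−∞
i=1 t=16 v=5: → [16,24); WM=15
i=2 t=19 v=6: → [16,24); WM=15
i=3 t=27 v=2: → [24,32); WM=26; [8,16) fires=2 [16,24) fires=11
i=4 t=30 v=4: → [24,32); WM=26
i=5 t=27 v=8: → [24,32); WM=29
i=6 t=30 v=6: → [24,32); WM=29

[8,16)=2 [16,24)=11 [24,32)=20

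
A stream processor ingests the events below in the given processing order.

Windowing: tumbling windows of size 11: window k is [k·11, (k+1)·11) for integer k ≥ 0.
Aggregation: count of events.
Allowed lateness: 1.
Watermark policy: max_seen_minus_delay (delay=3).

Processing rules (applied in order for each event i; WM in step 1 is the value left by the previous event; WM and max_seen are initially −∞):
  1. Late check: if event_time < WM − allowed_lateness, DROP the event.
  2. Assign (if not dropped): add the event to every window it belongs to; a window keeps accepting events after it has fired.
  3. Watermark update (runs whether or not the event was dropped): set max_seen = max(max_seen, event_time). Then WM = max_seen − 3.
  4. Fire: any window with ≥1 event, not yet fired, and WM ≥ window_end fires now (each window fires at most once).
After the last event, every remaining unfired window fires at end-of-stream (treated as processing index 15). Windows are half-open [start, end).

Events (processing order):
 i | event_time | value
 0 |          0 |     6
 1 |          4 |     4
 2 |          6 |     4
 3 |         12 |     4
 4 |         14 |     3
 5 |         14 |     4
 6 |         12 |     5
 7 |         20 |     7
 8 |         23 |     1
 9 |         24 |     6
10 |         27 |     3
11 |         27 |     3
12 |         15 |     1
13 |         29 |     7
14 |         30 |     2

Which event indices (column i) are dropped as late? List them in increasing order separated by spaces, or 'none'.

12

i=0 t=0 v=6: → [0,11); WM=-3
i=1 t=4 v=4: → [0,11); WM=1
i=2 t=6 v=4: → [0,11); WM=3
i=3 t=12 v=4: → [11,22); WM=9
i=4 t=14 v=3: → [11,22); WM=11; [0,11) fires=3
i=5 t=14 v=4: → [11,22); WM=11
i=6 t=12 v=5: → [11,22); WM=11
i=7 t=20 v=7: → [11,22); WM=17
i=8 t=23 v=1: → [22,33); WM=20
i=9 t=24 v=6: → [22,33); WM=21
i=10 t=27 v=3: → [22,33); WM=24; [11,22) fires=5
i=11 t=27 v=3: → [22,33); WM=24
i=12 t=15 v=1: DROP (t<24-1); WM=24
i=13 t=29 v=7: → [22,33); WM=26
i=14 t=30 v=2: → [22,33); WM=27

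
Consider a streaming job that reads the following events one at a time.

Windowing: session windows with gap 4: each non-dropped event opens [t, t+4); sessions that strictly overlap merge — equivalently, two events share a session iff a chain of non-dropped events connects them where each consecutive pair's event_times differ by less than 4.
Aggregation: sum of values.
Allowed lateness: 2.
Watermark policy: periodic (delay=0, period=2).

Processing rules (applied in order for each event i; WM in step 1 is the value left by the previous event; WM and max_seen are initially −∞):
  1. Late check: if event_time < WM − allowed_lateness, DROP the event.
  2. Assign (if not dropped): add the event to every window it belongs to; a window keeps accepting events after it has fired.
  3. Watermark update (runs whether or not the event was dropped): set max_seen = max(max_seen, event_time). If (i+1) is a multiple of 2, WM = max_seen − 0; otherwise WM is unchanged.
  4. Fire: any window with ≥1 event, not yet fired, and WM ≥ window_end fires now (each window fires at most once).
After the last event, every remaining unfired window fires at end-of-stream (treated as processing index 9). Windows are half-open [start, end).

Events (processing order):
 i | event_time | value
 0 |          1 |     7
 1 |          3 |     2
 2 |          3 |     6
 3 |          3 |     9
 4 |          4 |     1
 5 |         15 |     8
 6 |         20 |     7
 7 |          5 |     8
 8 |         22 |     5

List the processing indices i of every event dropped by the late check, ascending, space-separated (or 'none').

i=0 t=1 v=7: → [1,5); WM=−∞
i=1 t=3 v=2: → [1,7); WM=3
i=2 t=3 v=6: → [1,7); WM=3
i=3 t=3 v=9: → [1,7); WM=3
i=4 t=4 v=1: → [1,8); WM=3
i=5 t=15 v=8: → [15,19); WM=15
i=6 t=20 v=7: → [20,24); WM=15
i=7 t=5 v=8: DROP (t<15-2); WM=20
i=8 t=22 v=5: → [20,26); WM=20

7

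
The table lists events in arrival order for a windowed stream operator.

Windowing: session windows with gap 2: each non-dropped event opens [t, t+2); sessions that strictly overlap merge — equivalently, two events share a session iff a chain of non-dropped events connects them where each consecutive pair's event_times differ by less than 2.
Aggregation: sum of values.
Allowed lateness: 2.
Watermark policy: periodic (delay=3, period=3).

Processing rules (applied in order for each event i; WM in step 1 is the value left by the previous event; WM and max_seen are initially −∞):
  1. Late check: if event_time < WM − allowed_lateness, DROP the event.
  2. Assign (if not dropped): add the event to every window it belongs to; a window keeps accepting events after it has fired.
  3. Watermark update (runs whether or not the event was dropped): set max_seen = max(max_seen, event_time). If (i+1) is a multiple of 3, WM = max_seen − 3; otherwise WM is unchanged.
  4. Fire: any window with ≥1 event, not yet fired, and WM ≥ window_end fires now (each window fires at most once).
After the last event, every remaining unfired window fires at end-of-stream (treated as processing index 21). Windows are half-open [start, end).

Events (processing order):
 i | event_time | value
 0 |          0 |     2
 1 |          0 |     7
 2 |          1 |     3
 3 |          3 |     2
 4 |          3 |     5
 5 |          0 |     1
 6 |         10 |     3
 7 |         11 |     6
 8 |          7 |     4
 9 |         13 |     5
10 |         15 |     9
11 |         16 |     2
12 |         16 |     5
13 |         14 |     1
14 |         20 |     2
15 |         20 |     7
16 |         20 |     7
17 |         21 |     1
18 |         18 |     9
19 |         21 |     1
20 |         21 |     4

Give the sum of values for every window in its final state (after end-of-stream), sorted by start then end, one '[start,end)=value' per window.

[0,3)=13 [3,5)=7 [7,9)=4 [10,13)=9 [13,18)=22 [18,20)=9 [20,23)=22

i=0 t=0 v=2: → [0,2); WM=−∞
i=1 t=0 v=7: → [0,2); WM=−∞
i=2 t=1 v=3: → [0,3); WM=-2
i=3 t=3 v=2: → [3,5); WM=-2
i=4 t=3 v=5: → [3,5); WM=-2
i=5 t=0 v=1: → [0,3); WM=0
i=6 t=10 v=3: → [10,12); WM=0
i=7 t=11 v=6: → [10,13); WM=0
i=8 t=7 v=4: → [7,9); WM=8
i=9 t=13 v=5: → [13,15); WM=8
i=10 t=15 v=9: → [15,17); WM=8
i=11 t=16 v=2: → [15,18); WM=13
i=12 t=16 v=5: → [15,18); WM=13
i=13 t=14 v=1: → [13,18); WM=13
i=14 t=20 v=2: → [20,22); WM=17
i=15 t=20 v=7: → [20,22); WM=17
i=16 t=20 v=7: → [20,22); WM=17
i=17 t=21 v=1: → [20,23); WM=18
i=18 t=18 v=9: → [18,20); WM=18
i=19 t=21 v=1: → [20,23); WM=18
i=20 t=21 v=4: → [20,23); WM=18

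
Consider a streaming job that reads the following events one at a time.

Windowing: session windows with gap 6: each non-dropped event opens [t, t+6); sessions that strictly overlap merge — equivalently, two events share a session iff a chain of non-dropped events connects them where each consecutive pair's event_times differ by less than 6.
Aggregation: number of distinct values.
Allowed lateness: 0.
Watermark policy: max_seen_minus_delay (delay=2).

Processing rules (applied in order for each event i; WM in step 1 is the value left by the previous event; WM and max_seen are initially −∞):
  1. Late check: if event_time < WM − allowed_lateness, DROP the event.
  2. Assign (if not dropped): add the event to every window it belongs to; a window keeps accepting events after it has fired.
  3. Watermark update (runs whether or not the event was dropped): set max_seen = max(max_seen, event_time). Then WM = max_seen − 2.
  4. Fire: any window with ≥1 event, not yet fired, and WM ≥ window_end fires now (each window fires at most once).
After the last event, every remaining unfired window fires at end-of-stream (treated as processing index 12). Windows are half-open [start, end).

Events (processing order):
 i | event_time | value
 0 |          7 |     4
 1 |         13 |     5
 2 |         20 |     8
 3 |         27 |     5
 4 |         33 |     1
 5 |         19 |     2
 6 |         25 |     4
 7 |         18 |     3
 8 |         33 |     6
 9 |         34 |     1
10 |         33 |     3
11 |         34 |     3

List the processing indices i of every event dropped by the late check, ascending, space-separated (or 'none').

5 6 7

i=0 t=7 v=4: → [7,13); WM=5
i=1 t=13 v=5: → [13,19); WM=11
i=2 t=20 v=8: → [20,26); WM=18
i=3 t=27 v=5: → [27,33); WM=25
i=4 t=33 v=1: → [33,39); WM=31
i=5 t=19 v=2: DROP (t<31-0); WM=31
i=6 t=25 v=4: DROP (t<31-0); WM=31
i=7 t=18 v=3: DROP (t<31-0); WM=31
i=8 t=33 v=6: → [33,39); WM=31
i=9 t=34 v=1: → [33,40); WM=32
i=10 t=33 v=3: → [33,40); WM=32
i=11 t=34 v=3: → [33,40); WM=32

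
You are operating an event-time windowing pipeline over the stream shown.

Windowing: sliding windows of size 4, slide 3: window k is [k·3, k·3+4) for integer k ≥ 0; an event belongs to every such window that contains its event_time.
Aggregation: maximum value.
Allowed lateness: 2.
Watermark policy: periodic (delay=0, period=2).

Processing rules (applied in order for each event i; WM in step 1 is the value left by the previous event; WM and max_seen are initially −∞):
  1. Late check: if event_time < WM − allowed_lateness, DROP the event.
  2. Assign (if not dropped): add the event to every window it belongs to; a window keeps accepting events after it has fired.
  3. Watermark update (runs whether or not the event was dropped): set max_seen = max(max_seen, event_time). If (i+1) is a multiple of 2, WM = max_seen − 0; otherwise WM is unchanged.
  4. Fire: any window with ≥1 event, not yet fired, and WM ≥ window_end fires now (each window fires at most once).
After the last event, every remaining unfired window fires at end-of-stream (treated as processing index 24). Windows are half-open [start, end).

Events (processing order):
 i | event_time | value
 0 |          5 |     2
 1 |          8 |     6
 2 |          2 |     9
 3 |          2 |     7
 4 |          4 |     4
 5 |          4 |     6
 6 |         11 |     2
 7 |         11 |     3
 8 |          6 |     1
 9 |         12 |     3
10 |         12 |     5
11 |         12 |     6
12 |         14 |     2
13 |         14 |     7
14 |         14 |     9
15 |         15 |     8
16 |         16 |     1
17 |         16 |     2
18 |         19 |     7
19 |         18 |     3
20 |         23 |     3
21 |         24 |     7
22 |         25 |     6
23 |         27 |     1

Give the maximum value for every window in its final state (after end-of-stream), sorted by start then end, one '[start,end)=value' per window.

[3,7)=2 [6,10)=6 [9,13)=6 [12,16)=9 [15,19)=8 [18,22)=7 [21,25)=7 [24,28)=7 [27,31)=1

i=0 t=5 v=2: → [3,7); WM=−∞
i=1 t=8 v=6: → [6,10); WM=8; [3,7) fires=2
i=2 t=2 v=9: DROP (t<8-2); WM=8
i=3 t=2 v=7: DROP (t<8-2); WM=8
i=4 t=4 v=4: DROP (t<8-2); WM=8
i=5 t=4 v=6: DROP (t<8-2); WM=8
i=6 t=11 v=2: → [9,13); WM=8
i=7 t=11 v=3: → [9,13); WM=11; [6,10) fires=6
i=8 t=6 v=1: DROP (t<11-2); WM=11
i=9 t=12 v=3: → [12,16),[9,13); WM=12
i=10 t=12 v=5: → [12,16),[9,13); WM=12
i=11 t=12 v=6: → [12,16),[9,13); WM=12
i=12 t=14 v=2: → [12,16); WM=12
i=13 t=14 v=7: → [12,16); WM=14; [9,13) fires=6
i=14 t=14 v=9: → [12,16); WM=14
i=15 t=15 v=8: → [15,19),[12,16); WM=15
i=16 t=16 v=1: → [15,19); WM=15
i=17 t=16 v=2: → [15,19); WM=16; [12,16) fires=9
i=18 t=19 v=7: → [18,22); WM=16
i=19 t=18 v=3: → [18,22),[15,19); WM=19; [15,19) fires=8
i=20 t=23 v=3: → [21,25); WM=19
i=21 t=24 v=7: → [24,28),[21,25); WM=24; [18,22) fires=7
i=22 t=25 v=6: → [24,28); WM=24
i=23 t=27 v=1: → [27,31),[24,28); WM=27; [21,25) fires=7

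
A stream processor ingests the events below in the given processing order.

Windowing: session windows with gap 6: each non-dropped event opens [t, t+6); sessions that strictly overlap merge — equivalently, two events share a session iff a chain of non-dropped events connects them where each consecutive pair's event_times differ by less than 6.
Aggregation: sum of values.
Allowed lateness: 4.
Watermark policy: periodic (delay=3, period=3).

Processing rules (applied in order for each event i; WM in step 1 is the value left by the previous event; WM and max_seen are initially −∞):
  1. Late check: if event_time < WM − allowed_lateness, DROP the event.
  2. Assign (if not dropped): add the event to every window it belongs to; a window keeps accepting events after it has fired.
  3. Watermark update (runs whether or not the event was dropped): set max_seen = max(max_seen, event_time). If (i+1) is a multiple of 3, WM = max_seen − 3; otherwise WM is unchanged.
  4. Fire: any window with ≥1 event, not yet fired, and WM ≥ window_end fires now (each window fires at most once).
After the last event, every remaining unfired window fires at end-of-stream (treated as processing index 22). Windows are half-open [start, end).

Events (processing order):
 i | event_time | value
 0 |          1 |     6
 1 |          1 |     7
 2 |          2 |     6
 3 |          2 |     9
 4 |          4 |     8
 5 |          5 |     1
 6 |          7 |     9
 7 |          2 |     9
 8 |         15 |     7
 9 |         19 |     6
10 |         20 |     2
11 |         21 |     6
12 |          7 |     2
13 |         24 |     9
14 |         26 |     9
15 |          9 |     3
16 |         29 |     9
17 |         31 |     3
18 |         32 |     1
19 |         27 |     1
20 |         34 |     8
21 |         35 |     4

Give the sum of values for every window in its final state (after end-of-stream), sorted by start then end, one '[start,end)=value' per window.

[1,13)=55 [15,41)=65

i=0 t=1 v=6: → [1,7); WM=−∞
i=1 t=1 v=7: → [1,7); WM=−∞
i=2 t=2 v=6: → [1,8); WM=-1
i=3 t=2 v=9: → [1,8); WM=-1
i=4 t=4 v=8: → [1,10); WM=-1
i=5 t=5 v=1: → [1,11); WM=2
i=6 t=7 v=9: → [1,13); WM=2
i=7 t=2 v=9: → [1,13); WM=2
i=8 t=15 v=7: → [15,21); WM=12
i=9 t=19 v=6: → [15,25); WM=12
i=10 t=20 v=2: → [15,26); WM=12
i=11 t=21 v=6: → [15,27); WM=18
i=12 t=7 v=2: DROP (t<18-4); WM=18
i=13 t=24 v=9: → [15,30); WM=18
i=14 t=26 v=9: → [15,32); WM=23
i=15 t=9 v=3: DROP (t<23-4); WM=23
i=16 t=29 v=9: → [15,35); WM=23
i=17 t=31 v=3: → [15,37); WM=28
i=18 t=32 v=1: → [15,38); WM=28
i=19 t=27 v=1: → [15,38); WM=28
i=20 t=34 v=8: → [15,40); WM=31
i=21 t=35 v=4: → [15,41); WM=31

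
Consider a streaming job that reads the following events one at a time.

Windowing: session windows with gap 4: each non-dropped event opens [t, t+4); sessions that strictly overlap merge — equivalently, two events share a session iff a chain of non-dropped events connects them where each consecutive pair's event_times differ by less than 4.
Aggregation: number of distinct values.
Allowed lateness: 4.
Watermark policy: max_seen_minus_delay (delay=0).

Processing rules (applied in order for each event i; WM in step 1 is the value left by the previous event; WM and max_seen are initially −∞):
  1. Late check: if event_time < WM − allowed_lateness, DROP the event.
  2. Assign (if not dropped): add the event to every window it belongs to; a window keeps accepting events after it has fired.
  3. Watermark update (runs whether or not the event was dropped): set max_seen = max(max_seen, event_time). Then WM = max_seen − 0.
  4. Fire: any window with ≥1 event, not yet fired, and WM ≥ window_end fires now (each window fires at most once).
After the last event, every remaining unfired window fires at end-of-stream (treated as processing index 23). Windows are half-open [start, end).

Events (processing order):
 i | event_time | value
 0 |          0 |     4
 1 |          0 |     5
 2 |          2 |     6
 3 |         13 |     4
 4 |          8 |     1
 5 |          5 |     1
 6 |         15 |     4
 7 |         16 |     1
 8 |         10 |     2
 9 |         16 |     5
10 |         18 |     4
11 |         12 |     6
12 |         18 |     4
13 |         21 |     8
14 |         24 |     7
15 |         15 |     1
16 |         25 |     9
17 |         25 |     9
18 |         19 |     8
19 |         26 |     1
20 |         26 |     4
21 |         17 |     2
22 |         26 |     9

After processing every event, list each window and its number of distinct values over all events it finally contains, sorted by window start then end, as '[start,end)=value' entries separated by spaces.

[0,6)=3 [13,30)=6

i=0 t=0 v=4: → [0,4); WM=0
i=1 t=0 v=5: → [0,4); WM=0
i=2 t=2 v=6: → [0,6); WM=2
i=3 t=13 v=4: → [13,17); WM=13
i=4 t=8 v=1: DROP (t<13-4); WM=13
i=5 t=5 v=1: DROP (t<13-4); WM=13
i=6 t=15 v=4: → [13,19); WM=15
i=7 t=16 v=1: → [13,20); WM=16
i=8 t=10 v=2: DROP (t<16-4); WM=16
i=9 t=16 v=5: → [13,20); WM=16
i=10 t=18 v=4: → [13,22); WM=18
i=11 t=12 v=6: DROP (t<18-4); WM=18
i=12 t=18 v=4: → [13,22); WM=18
i=13 t=21 v=8: → [13,25); WM=21
i=14 t=24 v=7: → [13,28); WM=24
i=15 t=15 v=1: DROP (t<24-4); WM=24
i=16 t=25 v=9: → [13,29); WM=25
i=17 t=25 v=9: → [13,29); WM=25
i=18 t=19 v=8: DROP (t<25-4); WM=25
i=19 t=26 v=1: → [13,30); WM=26
i=20 t=26 v=4: → [13,30); WM=26
i=21 t=17 v=2: DROP (t<26-4); WM=26
i=22 t=26 v=9: → [13,30); WM=26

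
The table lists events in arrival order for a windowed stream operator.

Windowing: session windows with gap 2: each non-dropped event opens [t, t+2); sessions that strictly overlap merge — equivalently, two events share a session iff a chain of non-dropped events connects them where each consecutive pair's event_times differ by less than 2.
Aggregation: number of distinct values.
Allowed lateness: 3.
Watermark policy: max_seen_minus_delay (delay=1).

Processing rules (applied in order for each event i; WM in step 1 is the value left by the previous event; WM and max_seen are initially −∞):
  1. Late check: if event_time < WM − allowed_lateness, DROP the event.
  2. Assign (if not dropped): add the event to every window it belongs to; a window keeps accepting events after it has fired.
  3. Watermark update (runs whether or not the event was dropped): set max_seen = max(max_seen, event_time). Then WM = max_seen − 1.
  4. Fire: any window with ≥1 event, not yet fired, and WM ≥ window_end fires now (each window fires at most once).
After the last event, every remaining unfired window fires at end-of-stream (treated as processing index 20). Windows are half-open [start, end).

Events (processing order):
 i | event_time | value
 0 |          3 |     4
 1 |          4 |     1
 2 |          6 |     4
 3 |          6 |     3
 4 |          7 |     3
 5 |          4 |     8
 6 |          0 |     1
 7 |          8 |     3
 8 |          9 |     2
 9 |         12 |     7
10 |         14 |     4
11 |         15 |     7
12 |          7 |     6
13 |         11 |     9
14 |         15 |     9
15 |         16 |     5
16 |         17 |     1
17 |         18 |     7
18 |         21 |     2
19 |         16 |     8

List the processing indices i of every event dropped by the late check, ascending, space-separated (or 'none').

6 12 19

i=0 t=3 v=4: → [3,5); WM=2
i=1 t=4 v=1: → [3,6); WM=3
i=2 t=6 v=4: → [6,8); WM=5
i=3 t=6 v=3: → [6,8); WM=5
i=4 t=7 v=3: → [6,9); WM=6
i=5 t=4 v=8: → [3,6); WM=6
i=6 t=0 v=1: DROP (t<6-3); WM=6
i=7 t=8 v=3: → [6,10); WM=7
i=8 t=9 v=2: → [6,11); WM=8
i=9 t=12 v=7: → [12,14); WM=11
i=10 t=14 v=4: → [14,16); WM=13
i=11 t=15 v=7: → [14,17); WM=14
i=12 t=7 v=6: DROP (t<14-3); WM=14
i=13 t=11 v=9: → [11,14); WM=14
i=14 t=15 v=9: → [14,17); WM=14
i=15 t=16 v=5: → [14,18); WM=15
i=16 t=17 v=1: → [14,19); WM=16
i=17 t=18 v=7: → [14,20); WM=17
i=18 t=21 v=2: → [21,23); WM=20
i=19 t=16 v=8: DROP (t<20-3); WM=20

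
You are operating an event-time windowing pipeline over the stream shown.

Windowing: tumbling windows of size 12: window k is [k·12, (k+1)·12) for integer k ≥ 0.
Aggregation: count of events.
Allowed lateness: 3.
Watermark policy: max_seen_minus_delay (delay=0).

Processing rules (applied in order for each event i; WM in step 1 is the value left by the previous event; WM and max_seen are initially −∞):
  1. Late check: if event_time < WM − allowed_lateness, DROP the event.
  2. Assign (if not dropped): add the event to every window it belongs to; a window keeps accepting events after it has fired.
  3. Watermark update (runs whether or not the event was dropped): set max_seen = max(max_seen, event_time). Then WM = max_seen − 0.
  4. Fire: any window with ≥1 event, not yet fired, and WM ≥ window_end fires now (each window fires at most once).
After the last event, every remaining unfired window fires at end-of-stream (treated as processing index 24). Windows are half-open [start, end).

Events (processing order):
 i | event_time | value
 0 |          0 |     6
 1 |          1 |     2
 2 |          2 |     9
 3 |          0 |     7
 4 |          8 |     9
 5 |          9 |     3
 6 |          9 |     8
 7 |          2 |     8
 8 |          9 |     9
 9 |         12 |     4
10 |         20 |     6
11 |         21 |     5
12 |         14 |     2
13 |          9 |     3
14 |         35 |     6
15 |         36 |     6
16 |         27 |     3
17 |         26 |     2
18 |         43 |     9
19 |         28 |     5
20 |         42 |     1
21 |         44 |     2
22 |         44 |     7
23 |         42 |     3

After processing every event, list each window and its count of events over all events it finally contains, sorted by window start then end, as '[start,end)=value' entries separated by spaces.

i=0 t=0 v=6: → [0,12); WM=0
i=1 t=1 v=2: → [0,12); WM=1
i=2 t=2 v=9: → [0,12); WM=2
i=3 t=0 v=7: → [0,12); WM=2
i=4 t=8 v=9: → [0,12); WM=8
i=5 t=9 v=3: → [0,12); WM=9
i=6 t=9 v=8: → [0,12); WM=9
i=7 t=2 v=8: DROP (t<9-3); WM=9
i=8 t=9 v=9: → [0,12); WM=9
i=9 t=12 v=4: → [12,24); WM=12; [0,12) fires=8
i=10 t=20 v=6: → [12,24); WM=20
i=11 t=21 v=5: → [12,24); WM=21
i=12 t=14 v=2: DROP (t<21-3); WM=21
i=13 t=9 v=3: DROP (t<21-3); WM=21
i=14 t=35 v=6: → [24,36); WM=35; [12,24) fires=3
i=15 t=36 v=6: → [36,48); WM=36; [24,36) fires=1
i=16 t=27 v=3: DROP (t<36-3); WM=36
i=17 t=26 v=2: DROP (t<36-3); WM=36
i=18 t=43 v=9: → [36,48); WM=43
i=19 t=28 v=5: DROP (t<43-3); WM=43
i=20 t=42 v=1: → [36,48); WM=43
i=21 t=44 v=2: → [36,48); WM=44
i=22 t=44 v=7: → [36,48); WM=44
i=23 t=42 v=3: → [36,48); WM=44

[0,12)=8 [12,24)=3 [24,36)=1 [36,48)=6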